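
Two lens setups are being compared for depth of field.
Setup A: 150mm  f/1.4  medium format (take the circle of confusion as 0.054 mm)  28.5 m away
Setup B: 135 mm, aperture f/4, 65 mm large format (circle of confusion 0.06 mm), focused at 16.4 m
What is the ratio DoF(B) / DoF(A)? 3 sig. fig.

Setup A: H = 150²/(1.4×0.054) + 150 ≈ 297769.0 mm; DoF = Df − Dn = 31500.6 − 26021.3 ≈ 5479.3 mm.
Setup B: H = 135²/(4×0.06) + 135 ≈ 76072.5 mm; DoF = Df − Dn = 20870.2 − 13507.0 ≈ 7363.2 mm.
Ratio = 7363.2 / 5479.3 ≈ 1.34.

1.34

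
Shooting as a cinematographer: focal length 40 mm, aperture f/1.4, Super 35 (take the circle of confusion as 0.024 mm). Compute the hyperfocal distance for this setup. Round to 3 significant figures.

Hyperfocal distance H = f²/(N·c) + f = 40²/(1.4 × 0.024) + 40 = 1600/0.0336 + 40 ≈ 47659.0 mm ≈ 47.7 m.

47.7 m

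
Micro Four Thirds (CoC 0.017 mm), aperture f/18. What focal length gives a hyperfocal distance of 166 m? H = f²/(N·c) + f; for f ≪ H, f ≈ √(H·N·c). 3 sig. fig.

From H = f²/(N·c) + f, with f ≪ H: f ≈ √(H·N·c) = √(166000 × 18 × 0.017) = √50796 ≈ 225.4 mm.
The +f correction barely moves this — solving exactly, f² + N·c·f − N·c·H = 0 ⇒ f = (−N·c + √((N·c)² + 4·N·c·H))/2 = (−0.306 + √203184)/2 ≈ 225.23 mm, so f ≈ 225 mm.

225 mm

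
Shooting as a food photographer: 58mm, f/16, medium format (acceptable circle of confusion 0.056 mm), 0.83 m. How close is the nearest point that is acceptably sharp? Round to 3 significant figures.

0.688 m

Hyperfocal distance H = f²/(N·c) + f = 58²/(16 × 0.056) + 58 = 3364/0.896 + 58 ≈ 3812.5 mm ≈ 3.812 m.
Near limit Dn = s·(H − f)/(H + s − 2f) = 830 × (3812.5 − 58) / (3812.5 + 830 − 2 × 58) = 830 × 3754.5 / 4526.5 ≈ 688.44 mm ≈ 0.688 m.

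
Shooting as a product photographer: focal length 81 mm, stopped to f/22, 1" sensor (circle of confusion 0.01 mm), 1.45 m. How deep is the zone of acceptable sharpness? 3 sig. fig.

Hyperfocal distance H = f²/(N·c) + f = 81²/(22 × 0.01) + 81 = 6561/0.22 + 81 ≈ 29903.7 mm ≈ 29.90 m.
Near limit Dn = s·(H − f)/(H + s − 2f) = 1450 × (29903.7 − 81) / (29903.7 + 1450 − 2 × 81) = 1450 × 29822.7 / 31191.7 ≈ 1386.36 mm.
Far limit Df = s·(H − f)/(H − s) = 1450 × (29903.7 − 81) / (29903.7 − 1450) = 1450 × 29822.7 / 28453.7 ≈ 1519.76 mm.
Depth of field = Df − Dn = 1519.76 − 1386.36 ≈ 133.40 mm.

133 mm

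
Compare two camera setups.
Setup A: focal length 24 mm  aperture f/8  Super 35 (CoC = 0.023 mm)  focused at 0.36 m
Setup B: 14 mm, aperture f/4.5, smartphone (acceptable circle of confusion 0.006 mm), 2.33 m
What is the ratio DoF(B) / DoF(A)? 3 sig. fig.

21.2

Setup A: H = 24²/(8×0.023) + 24 ≈ 3154.4 mm; DoF = Df − Dn = 403.286 − 325.105 ≈ 78.181 mm.
Setup B: H = 14²/(4.5×0.006) + 14 ≈ 7273.3 mm; DoF = Df − Dn = 3421.6 − 1766.4 ≈ 1655.2 mm.
Ratio = 1655.2 / 78.181 ≈ 21.2.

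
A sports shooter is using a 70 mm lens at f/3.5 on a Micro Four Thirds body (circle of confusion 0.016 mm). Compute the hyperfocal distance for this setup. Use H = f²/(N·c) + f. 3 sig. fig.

Hyperfocal distance H = f²/(N·c) + f = 70²/(3.5 × 0.016) + 70 = 4900/0.056 + 70 ≈ 87570.0 mm ≈ 87.6 m.

87.6 m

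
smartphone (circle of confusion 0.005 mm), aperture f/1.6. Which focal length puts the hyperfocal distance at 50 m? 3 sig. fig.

From H = f²/(N·c) + f, with f ≪ H: f ≈ √(H·N·c) = √(50000 × 1.6 × 0.005) = √400.00 ≈ 20.00 mm.
The +f correction barely moves this — solving exactly, f² + N·c·f − N·c·H = 0 ⇒ f = (−N·c + √((N·c)² + 4·N·c·H))/2 = (−0.008 + √1600.0)/2 ≈ 19.996 mm, so f ≈ 20.0 mm.

20.0 mm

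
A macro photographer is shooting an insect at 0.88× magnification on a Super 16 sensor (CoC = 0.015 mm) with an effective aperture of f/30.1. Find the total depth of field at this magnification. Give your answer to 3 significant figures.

At magnification m, DoF ≈ 2·N_eff·c/m² = 2 × 30.1 × 0.015 / 0.88² = 0.903 / 0.7744 ≈ 1.17 mm.

1.17 mm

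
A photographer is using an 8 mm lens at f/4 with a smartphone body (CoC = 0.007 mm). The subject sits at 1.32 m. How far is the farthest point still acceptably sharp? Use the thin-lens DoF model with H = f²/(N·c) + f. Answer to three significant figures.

Hyperfocal distance H = f²/(N·c) + f = 8²/(4 × 0.007) + 8 = 64/0.028 + 8 ≈ 2293.7 mm ≈ 2.294 m.
Far limit Df = s·(H − f)/(H − s) = 1320 × (2293.7 − 8) / (2293.7 − 1320) = 1320 × 2285.7 / 973.7 ≈ 3098.6 mm ≈ 3.10 m.

3.10 m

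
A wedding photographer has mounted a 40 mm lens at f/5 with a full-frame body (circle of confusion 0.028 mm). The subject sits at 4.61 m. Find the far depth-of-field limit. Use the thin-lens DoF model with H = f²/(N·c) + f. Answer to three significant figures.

7.68 m

Hyperfocal distance H = f²/(N·c) + f = 40²/(5 × 0.028) + 40 = 1600/0.14 + 40 ≈ 11468.6 mm ≈ 11.47 m.
Far limit Df = s·(H − f)/(H − s) = 4610 × (11468.6 − 40) / (11468.6 − 4610) = 4610 × 11428.6 / 6858.6 ≈ 7681.7 mm ≈ 7.68 m.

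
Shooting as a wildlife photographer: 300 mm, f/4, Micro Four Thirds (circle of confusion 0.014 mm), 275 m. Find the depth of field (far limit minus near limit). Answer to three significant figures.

Hyperfocal distance H = f²/(N·c) + f = 300²/(4 × 0.014) + 300 = 90000/0.056 + 300 ≈ 1607442.9 mm ≈ 1607 m.
Near limit Dn = s·(H − f)/(H + s − 2f) = 275000 × (1607442.9 − 300) / (1607442.9 + 275000 − 2 × 300) = 275000 × 1607142.9 / 1881842.9 ≈ 234857 mm.
Far limit Df = s·(H − f)/(H − s) = 275000 × (1607442.9 − 300) / (1607442.9 − 275000) = 275000 × 1607142.9 / 1332442.9 ≈ 331695 mm.
Depth of field = Df − Dn = 331695 − 234857 ≈ 96838 mm ≈ 96.8 m.

96.8 m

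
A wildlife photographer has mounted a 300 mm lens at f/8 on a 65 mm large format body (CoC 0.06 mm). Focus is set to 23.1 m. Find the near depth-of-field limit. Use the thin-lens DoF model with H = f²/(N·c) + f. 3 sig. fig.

Hyperfocal distance H = f²/(N·c) + f = 300²/(8 × 0.06) + 300 = 90000/0.48 + 300 ≈ 187800.0 mm ≈ 187.8 m.
Near limit Dn = s·(H − f)/(H + s − 2f) = 23100 × (187800.0 − 300) / (187800.0 + 23100 − 2 × 300) = 23100 × 187500.0 / 210300.0 ≈ 20596 mm ≈ 20.6 m.

20.6 m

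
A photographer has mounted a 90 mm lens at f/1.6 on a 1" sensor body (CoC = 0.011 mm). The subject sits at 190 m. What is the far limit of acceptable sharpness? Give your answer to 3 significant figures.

Hyperfocal distance H = f²/(N·c) + f = 90²/(1.6 × 0.011) + 90 = 8100/0.0176 + 90 ≈ 460317.3 mm ≈ 460.3 m.
Far limit Df = s·(H − f)/(H − s) = 190000 × (460317.3 − 90) / (460317.3 − 190000) = 190000 × 460227.3 / 270317.3 ≈ 323484 mm ≈ 323 m.

323 m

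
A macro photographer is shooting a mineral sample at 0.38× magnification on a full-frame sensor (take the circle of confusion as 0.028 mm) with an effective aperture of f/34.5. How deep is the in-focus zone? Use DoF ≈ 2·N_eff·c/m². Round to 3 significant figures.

At magnification m, DoF ≈ 2·N_eff·c/m² = 2 × 34.5 × 0.028 / 0.38² = 1.932 / 0.1444 ≈ 13.4 mm.

13.4 mm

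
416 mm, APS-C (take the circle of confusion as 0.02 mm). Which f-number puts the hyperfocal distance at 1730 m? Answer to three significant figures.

Rearrange H = f²/(N·c) + f for N: N = f² / ((H − f)·c).
N = 416² / ((1730000 − 416) × 0.02) = 173056 / 34592 ≈ 5.

f/5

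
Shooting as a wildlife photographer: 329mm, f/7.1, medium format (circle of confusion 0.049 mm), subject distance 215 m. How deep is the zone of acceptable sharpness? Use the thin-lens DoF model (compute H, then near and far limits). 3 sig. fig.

566 m

Hyperfocal distance H = f²/(N·c) + f = 329²/(7.1 × 0.049) + 329 = 108241/0.3479 + 329 ≈ 311455.8 mm ≈ 311.5 m.
Near limit Dn = s·(H − f)/(H + s − 2f) = 215000 × (311455.8 − 329) / (311455.8 + 215000 − 2 × 329) = 215000 × 311126.8 / 525797.8 ≈ 127220 mm.
Far limit Df = s·(H − f)/(H − s) = 215000 × (311455.8 − 329) / (311455.8 − 215000) = 215000 × 311126.8 / 96455.8 ≈ 693502 mm.
Depth of field = Df − Dn = 693502 − 127220 ≈ 566282 mm ≈ 566 m.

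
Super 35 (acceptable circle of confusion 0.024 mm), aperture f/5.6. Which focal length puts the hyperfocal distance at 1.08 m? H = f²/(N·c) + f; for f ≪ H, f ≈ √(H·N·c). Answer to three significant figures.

From H = f²/(N·c) + f, with f ≪ H: f ≈ √(H·N·c) = √(1080 × 5.6 × 0.024) = √145.15 ≈ 12.05 mm.
Exact: f² + N·c·f − N·c·H = 0 ⇒ f = (−N·c + √((N·c)² + 4·N·c·H))/2 = (−0.1344 + √580.63)/2 ≈ 11.981 mm ≈ 12.0 mm.

12.0 mm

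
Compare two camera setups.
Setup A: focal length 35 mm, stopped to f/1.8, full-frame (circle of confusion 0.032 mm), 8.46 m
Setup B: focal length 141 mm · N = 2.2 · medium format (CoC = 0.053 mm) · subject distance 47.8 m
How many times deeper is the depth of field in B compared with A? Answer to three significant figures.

3.65

Setup A: H = 35²/(1.8×0.032) + 35 ≈ 21302.4 mm; DoF = Df − Dn = 14010.0 − 6059.5 ≈ 7950.5 mm.
Setup B: H = 141²/(2.2×0.053) + 141 ≈ 170647.0 mm; DoF = Df − Dn = 66344 − 37358 ≈ 28986 mm.
Ratio = 28986 / 7950.5 ≈ 3.65.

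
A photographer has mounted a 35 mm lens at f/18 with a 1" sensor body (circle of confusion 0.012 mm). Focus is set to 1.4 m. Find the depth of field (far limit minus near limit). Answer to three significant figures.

Hyperfocal distance H = f²/(N·c) + f = 35²/(18 × 0.012) + 35 = 1225/0.216 + 35 ≈ 5706.3 mm ≈ 5.706 m.
Near limit Dn = s·(H − f)/(H + s − 2f) = 1400 × (5706.3 − 35) / (5706.3 + 1400 − 2 × 35) = 1400 × 5671.3 / 7036.3 ≈ 1128.41 mm.
Far limit Df = s·(H − f)/(H − s) = 1400 × (5706.3 − 35) / (5706.3 − 1400) = 1400 × 5671.3 / 4306.3 ≈ 1843.77 mm.
Depth of field = Df − Dn = 1843.77 − 1128.41 ≈ 715.36 mm ≈ 0.715 m.

0.715 m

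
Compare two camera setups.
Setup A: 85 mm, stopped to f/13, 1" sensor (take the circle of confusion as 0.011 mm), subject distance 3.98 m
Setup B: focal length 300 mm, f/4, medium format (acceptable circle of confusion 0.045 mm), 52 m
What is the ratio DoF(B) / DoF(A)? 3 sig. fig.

17.6

Setup A: H = 85²/(13×0.011) + 85 ≈ 50609.5 mm; DoF = Df − Dn = 4312.45 − 3695.14 ≈ 617.31 mm.
Setup B: H = 300²/(4×0.045) + 300 ≈ 500300.0 mm; DoF = Df − Dn = 57997 − 47127 ≈ 10870 mm.
Ratio = 10870 / 617.31 ≈ 17.6.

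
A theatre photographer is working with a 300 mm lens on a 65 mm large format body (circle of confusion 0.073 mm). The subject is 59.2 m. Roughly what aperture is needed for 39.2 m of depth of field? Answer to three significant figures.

f/6.30

Write h = H − f = f²/(N·c). The thin-lens limits are Dn = s·h/(h + (s−f)) and Df = s·h/(h − (s−f)), so DoF = Df − Dn = 2·s·(s−f)·h / (h² − (s−f)²).
That is a quadratic in h: DoF·h² − 2·s·(s−f)·h − DoF·(s−f)² = 0 ⇒ h = (s−f)·(s + √(s² + DoF²)) / DoF = 58900 × (59200 + √(59200² + 39200²)) / 39200 = 58900 × (59200 + 71002.0) / 39200 ≈ 195635 mm.
Then N = f²/(c·h) = 300² / (0.073 × 195635) = 90000 / 14281 ≈ 6.30.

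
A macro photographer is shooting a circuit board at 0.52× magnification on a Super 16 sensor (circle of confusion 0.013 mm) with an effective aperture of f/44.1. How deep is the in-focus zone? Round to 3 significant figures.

At magnification m, DoF ≈ 2·N_eff·c/m² = 2 × 44.1 × 0.013 / 0.52² = 1.147 / 0.2704 ≈ 4.24 mm.

4.24 mm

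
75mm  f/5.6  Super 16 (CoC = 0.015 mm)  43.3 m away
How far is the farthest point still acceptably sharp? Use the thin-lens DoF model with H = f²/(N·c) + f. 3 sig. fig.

Hyperfocal distance H = f²/(N·c) + f = 75²/(5.6 × 0.015) + 75 = 5625/0.084 + 75 ≈ 67039.3 mm ≈ 67.04 m.
Far limit Df = s·(H − f)/(H − s) = 43300 × (67039.3 − 75) / (67039.3 − 43300) = 43300 × 66964.3 / 23739.3 ≈ 122142 mm ≈ 122 m.

122 m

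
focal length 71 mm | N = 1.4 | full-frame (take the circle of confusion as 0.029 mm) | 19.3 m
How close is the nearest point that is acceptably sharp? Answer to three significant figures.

Hyperfocal distance H = f²/(N·c) + f = 71²/(1.4 × 0.029) + 71 = 5041/0.0406 + 71 ≈ 124233.6 mm ≈ 124.2 m.
Near limit Dn = s·(H − f)/(H + s − 2f) = 19300 × (124233.6 − 71) / (124233.6 + 19300 − 2 × 71) = 19300 × 124162.6 / 143391.6 ≈ 16712 mm ≈ 16.7 m.

16.7 m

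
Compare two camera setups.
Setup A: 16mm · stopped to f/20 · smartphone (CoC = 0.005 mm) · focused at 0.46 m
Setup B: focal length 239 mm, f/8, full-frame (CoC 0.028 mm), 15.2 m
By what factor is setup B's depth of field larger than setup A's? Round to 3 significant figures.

10.9

Setup A: H = 16²/(20×0.005) + 16 ≈ 2576.0 mm; DoF = Df − Dn = 556.52 − 392.01 ≈ 164.51 mm.
Setup B: H = 239²/(8×0.028) + 239 ≈ 255243.5 mm; DoF = Df − Dn = 16147.4 − 14357.6 ≈ 1789.8 mm.
Ratio = 1789.8 / 164.51 ≈ 10.9.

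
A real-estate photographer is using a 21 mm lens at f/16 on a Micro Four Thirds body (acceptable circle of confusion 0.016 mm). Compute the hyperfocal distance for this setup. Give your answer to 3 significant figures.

Hyperfocal distance H = f²/(N·c) + f = 21²/(16 × 0.016) + 21 = 441/0.256 + 21 ≈ 1743.7 mm ≈ 1.74 m.

1.74 m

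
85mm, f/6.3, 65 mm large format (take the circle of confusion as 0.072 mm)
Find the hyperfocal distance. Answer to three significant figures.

Hyperfocal distance H = f²/(N·c) + f = 85²/(6.3 × 0.072) + 85 = 7225/0.4536 + 85 ≈ 16013.1 mm ≈ 16.0 m.

16.0 m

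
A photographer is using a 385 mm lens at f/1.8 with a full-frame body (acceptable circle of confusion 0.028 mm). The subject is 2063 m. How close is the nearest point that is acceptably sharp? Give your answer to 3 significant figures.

Hyperfocal distance H = f²/(N·c) + f = 385²/(1.8 × 0.028) + 385 = 148225/0.0504 + 385 ≈ 2941357.2 mm ≈ 2941 m.
Near limit Dn = s·(H − f)/(H + s − 2f) = 2063000 × (2941357.2 − 385) / (2941357.2 + 2063000 − 2 × 385) = 2063000 × 2940972.2 / 5003587.2 ≈ 1212575 mm ≈ 1210 m.

1210 m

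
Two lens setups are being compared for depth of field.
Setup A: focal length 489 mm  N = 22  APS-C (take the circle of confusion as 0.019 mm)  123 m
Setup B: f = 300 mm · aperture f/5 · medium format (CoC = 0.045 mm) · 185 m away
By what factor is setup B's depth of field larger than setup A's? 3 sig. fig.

3.93

Setup A: H = 489²/(22×0.019) + 489 ≈ 572548.8 mm; DoF = Df − Dn = 156520 − 101305 ≈ 55215 mm.
Setup B: H = 300²/(5×0.045) + 300 ≈ 400300.0 mm; DoF = Df − Dn = 343706 − 126561 ≈ 217145 mm.
Ratio = 217145 / 55215 ≈ 3.93.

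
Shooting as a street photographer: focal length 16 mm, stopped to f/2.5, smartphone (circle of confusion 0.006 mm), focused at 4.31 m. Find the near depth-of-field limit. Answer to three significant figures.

Hyperfocal distance H = f²/(N·c) + f = 16²/(2.5 × 0.006) + 16 = 256/0.015 + 16 ≈ 17082.7 mm ≈ 17.08 m.
Near limit Dn = s·(H − f)/(H + s − 2f) = 4310 × (17082.7 − 16) / (17082.7 + 4310 − 2 × 16) = 4310 × 17066.7 / 21360.7 ≈ 3443.6 mm ≈ 3.44 m.

3.44 m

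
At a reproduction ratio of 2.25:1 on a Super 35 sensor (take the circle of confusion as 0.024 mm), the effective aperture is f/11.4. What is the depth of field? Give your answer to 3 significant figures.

0.108 mm

At magnification m, DoF ≈ 2·N_eff·c/m² = 2 × 11.4 × 0.024 / 2.25² = 0.5472 / 5.062 ≈ 0.108 mm.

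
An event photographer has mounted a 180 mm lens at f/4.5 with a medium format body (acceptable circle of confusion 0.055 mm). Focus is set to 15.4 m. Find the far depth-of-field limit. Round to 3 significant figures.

Hyperfocal distance H = f²/(N·c) + f = 180²/(4.5 × 0.055) + 180 = 32400/0.2475 + 180 ≈ 131089.1 mm ≈ 131.1 m.
Far limit Df = s·(H − f)/(H − s) = 15400 × (131089.1 − 180) / (131089.1 − 15400) = 15400 × 130909.1 / 115689.1 ≈ 17426 mm ≈ 17.4 m.

17.4 m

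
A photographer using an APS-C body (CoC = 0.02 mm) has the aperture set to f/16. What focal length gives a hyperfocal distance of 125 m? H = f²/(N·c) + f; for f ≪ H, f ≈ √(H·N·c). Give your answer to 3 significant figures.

200 mm

From H = f²/(N·c) + f, with f ≪ H: f ≈ √(H·N·c) = √(125000 × 16 × 0.02) = √40000 ≈ 200.0 mm.
The +f correction barely moves this — solving exactly, f² + N·c·f − N·c·H = 0 ⇒ f = (−N·c + √((N·c)² + 4·N·c·H))/2 = (−0.32 + √160000)/2 ≈ 199.84 mm, so f ≈ 200 mm.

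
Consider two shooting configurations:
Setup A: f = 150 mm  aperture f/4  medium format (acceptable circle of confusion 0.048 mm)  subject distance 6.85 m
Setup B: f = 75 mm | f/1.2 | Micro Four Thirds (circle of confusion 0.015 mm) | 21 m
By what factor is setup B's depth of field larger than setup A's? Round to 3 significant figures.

3.59

Setup A: H = 150²/(4×0.048) + 150 ≈ 117337.5 mm; DoF = Df − Dn = 7265.39 − 6479.54 ≈ 785.85 mm.
Setup B: H = 75²/(1.2×0.015) + 75 ≈ 312575.0 mm; DoF = Df − Dn = 22507.1 − 19682.1 ≈ 2825.0 mm.
Ratio = 2825.0 / 785.85 ≈ 3.59.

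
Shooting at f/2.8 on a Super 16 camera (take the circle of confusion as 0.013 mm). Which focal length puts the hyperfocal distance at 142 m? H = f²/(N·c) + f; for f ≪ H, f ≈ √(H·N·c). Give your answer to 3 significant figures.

71.9 mm

From H = f²/(N·c) + f, with f ≪ H: f ≈ √(H·N·c) = √(142000 × 2.8 × 0.013) = √5168.8 ≈ 71.89 mm.
The +f correction barely moves this — solving exactly, f² + N·c·f − N·c·H = 0 ⇒ f = (−N·c + √((N·c)² + 4·N·c·H))/2 = (−0.0364 + √20675)/2 ≈ 71.876 mm, so f ≈ 71.9 mm.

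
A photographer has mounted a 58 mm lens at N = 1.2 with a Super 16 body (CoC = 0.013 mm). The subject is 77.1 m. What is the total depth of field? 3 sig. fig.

Hyperfocal distance H = f²/(N·c) + f = 58²/(1.2 × 0.013) + 58 = 3364/0.0156 + 58 ≈ 215699.0 mm ≈ 215.7 m.
Near limit Dn = s·(H − f)/(H + s − 2f) = 77100 × (215699.0 − 58) / (215699.0 + 77100 − 2 × 58) = 77100 × 215641.0 / 292683.0 ≈ 56805 mm.
Far limit Df = s·(H − f)/(H − s) = 77100 × (215699.0 − 58) / (215699.0 − 77100) = 77100 × 215641.0 / 138599.0 ≈ 119957 mm.
Depth of field = Df − Dn = 119957 − 56805 ≈ 63152 mm ≈ 63.2 m.

63.2 m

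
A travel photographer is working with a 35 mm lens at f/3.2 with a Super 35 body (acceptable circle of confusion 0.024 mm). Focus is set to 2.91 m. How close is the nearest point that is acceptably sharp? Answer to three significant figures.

2.47 m

Hyperfocal distance H = f²/(N·c) + f = 35²/(3.2 × 0.024) + 35 = 1225/0.0768 + 35 ≈ 15985.5 mm ≈ 15.99 m.
Near limit Dn = s·(H − f)/(H + s − 2f) = 2910 × (15985.5 − 35) / (15985.5 + 2910 − 2 × 35) = 2910 × 15950.5 / 18825.5 ≈ 2465.6 mm ≈ 2.47 m.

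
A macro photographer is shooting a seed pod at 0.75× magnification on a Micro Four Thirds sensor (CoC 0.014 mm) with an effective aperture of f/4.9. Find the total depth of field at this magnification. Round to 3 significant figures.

0.244 mm

At magnification m, DoF ≈ 2·N_eff·c/m² = 2 × 4.9 × 0.014 / 0.75² = 0.1372 / 0.5625 ≈ 0.244 mm.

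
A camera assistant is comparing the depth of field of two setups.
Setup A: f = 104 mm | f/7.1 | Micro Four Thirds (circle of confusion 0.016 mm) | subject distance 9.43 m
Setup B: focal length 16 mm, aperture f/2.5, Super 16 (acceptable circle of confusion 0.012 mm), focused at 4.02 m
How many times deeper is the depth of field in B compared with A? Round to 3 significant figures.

2.59

Setup A: H = 104²/(7.1×0.016) + 104 ≈ 95315.3 mm; DoF = Df − Dn = 10454.0 − 8588.7 ≈ 1865.3 mm.
Setup B: H = 16²/(2.5×0.012) + 16 ≈ 8549.3 mm; DoF = Df − Dn = 7573.7 − 2736.1 ≈ 4837.6 mm.
Ratio = 4837.6 / 1865.3 ≈ 2.59.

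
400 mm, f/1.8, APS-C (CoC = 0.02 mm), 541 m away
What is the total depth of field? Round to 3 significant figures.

134 m

Hyperfocal distance H = f²/(N·c) + f = 400²/(1.8 × 0.02) + 400 = 160000/0.036 + 400 ≈ 4444844.4 mm ≈ 4445 m.
Near limit Dn = s·(H − f)/(H + s − 2f) = 541000 × (4444844.4 − 400) / (4444844.4 + 541000 − 2 × 400) = 541000 × 4444444.4 / 4985044.4 ≈ 482332 mm.
Far limit Df = s·(H − f)/(H − s) = 541000 × (4444844.4 − 400) / (4444844.4 − 541000) = 541000 × 4444444.4 / 3903844.4 ≈ 615917 mm.
Depth of field = Df − Dn = 615917 − 482332 ≈ 133585 mm ≈ 134 m.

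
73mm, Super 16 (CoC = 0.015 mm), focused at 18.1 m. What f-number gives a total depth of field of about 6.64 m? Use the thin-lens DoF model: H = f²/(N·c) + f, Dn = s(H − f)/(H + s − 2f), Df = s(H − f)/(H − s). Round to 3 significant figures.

Write h = H − f = f²/(N·c). The thin-lens limits are Dn = s·h/(h + (s−f)) and Df = s·h/(h − (s−f)), so DoF = Df − Dn = 2·s·(s−f)·h / (h² − (s−f)²).
That is a quadratic in h: DoF·h² − 2·s·(s−f)·h − DoF·(s−f)² = 0 ⇒ h = (s−f)·(s + √(s² + DoF²)) / DoF = 18027 × (18100 + √(18100² + 6640²)) / 6640 = 18027 × (18100 + 19279.5) / 6640 ≈ 101482 mm.
Then N = f²/(c·h) = 73² / (0.015 × 101482) = 5329 / 1522.2 ≈ 3.50.

f/3.50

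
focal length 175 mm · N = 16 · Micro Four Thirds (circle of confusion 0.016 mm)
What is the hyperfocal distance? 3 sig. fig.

Hyperfocal distance H = f²/(N·c) + f = 175²/(16 × 0.016) + 175 = 30625/0.256 + 175 ≈ 119803.9 mm ≈ 120 m.

120 m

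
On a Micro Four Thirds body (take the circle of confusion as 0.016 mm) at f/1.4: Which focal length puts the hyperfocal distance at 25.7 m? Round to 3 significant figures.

From H = f²/(N·c) + f, with f ≪ H: f ≈ √(H·N·c) = √(25700 × 1.4 × 0.016) = √575.68 ≈ 23.99 mm.
The +f correction barely moves this — solving exactly, f² + N·c·f − N·c·H = 0 ⇒ f = (−N·c + √((N·c)² + 4·N·c·H))/2 = (−0.0224 + √2302.7)/2 ≈ 23.982 mm, so f ≈ 24.0 mm.

24.0 mm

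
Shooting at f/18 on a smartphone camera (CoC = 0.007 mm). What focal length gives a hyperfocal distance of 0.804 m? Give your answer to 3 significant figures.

From H = f²/(N·c) + f, with f ≪ H: f ≈ √(H·N·c) = √(804 × 18 × 0.007) = √101.30 ≈ 10.06 mm.
Exact: f² + N·c·f − N·c·H = 0 ⇒ f = (−N·c + √((N·c)² + 4·N·c·H))/2 = (−0.126 + √405.23)/2 ≈ 10.002 mm ≈ 10.0 mm.

10.0 mm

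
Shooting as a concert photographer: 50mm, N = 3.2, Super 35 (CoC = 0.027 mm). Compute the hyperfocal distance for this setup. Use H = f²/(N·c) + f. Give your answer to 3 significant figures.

29.0 m

Hyperfocal distance H = f²/(N·c) + f = 50²/(3.2 × 0.027) + 50 = 2500/0.0864 + 50 ≈ 28985.2 mm ≈ 29.0 m.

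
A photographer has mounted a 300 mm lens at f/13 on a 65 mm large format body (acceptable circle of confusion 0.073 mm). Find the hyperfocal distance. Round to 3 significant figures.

95.1 m

Hyperfocal distance H = f²/(N·c) + f = 300²/(13 × 0.073) + 300 = 90000/0.949 + 300 ≈ 95136.7 mm ≈ 95.1 m.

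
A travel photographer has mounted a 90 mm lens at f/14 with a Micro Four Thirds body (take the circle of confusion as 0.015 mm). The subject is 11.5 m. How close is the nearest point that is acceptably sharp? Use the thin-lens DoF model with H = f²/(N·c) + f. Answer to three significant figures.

8.87 m

Hyperfocal distance H = f²/(N·c) + f = 90²/(14 × 0.015) + 90 = 8100/0.21 + 90 ≈ 38661.4 mm ≈ 38.66 m.
Near limit Dn = s·(H − f)/(H + s − 2f) = 11500 × (38661.4 − 90) / (38661.4 + 11500 − 2 × 90) = 11500 × 38571.4 / 49981.4 ≈ 8874.7 mm ≈ 8.87 m.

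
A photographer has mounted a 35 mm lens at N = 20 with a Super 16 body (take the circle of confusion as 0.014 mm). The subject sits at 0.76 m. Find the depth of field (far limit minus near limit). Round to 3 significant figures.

259 mm

Hyperfocal distance H = f²/(N·c) + f = 35²/(20 × 0.014) + 35 = 1225/0.28 + 35 ≈ 4410.0 mm ≈ 4.410 m.
Near limit Dn = s·(H − f)/(H + s − 2f) = 760 × (4410.0 − 35) / (4410.0 + 760 − 2 × 35) = 760 × 4375.0 / 5100.0 ≈ 651.96 mm.
Far limit Df = s·(H − f)/(H − s) = 760 × (4410.0 − 35) / (4410.0 − 760) = 760 × 4375.0 / 3650.0 ≈ 910.96 mm.
Depth of field = Df − Dn = 910.96 − 651.96 ≈ 259.00 mm.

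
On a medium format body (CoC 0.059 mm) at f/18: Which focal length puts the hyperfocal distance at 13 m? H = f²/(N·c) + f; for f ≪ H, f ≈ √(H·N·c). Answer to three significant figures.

From H = f²/(N·c) + f, with f ≪ H: f ≈ √(H·N·c) = √(13000 × 18 × 0.059) = √13806 ≈ 117.5 mm.
Exact: f² + N·c·f − N·c·H = 0 ⇒ f = (−N·c + √((N·c)² + 4·N·c·H))/2 = (−1.062 + √55225)/2 ≈ 116.97 mm ≈ 117 mm.

117 mm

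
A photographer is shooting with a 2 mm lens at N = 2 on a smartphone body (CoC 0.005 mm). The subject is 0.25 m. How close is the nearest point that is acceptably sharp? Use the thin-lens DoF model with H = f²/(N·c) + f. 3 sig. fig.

154 mm

Hyperfocal distance H = f²/(N·c) + f = 2²/(2 × 0.005) + 2 = 4/0.01 + 2 ≈ 402.0 mm ≈ 0.402 m.
Near limit Dn = s·(H − f)/(H + s − 2f) = 250 × (402.0 − 2) / (402.0 + 250 − 2 × 2) = 250 × 400.0 / 648.0 ≈ 154.32 mm.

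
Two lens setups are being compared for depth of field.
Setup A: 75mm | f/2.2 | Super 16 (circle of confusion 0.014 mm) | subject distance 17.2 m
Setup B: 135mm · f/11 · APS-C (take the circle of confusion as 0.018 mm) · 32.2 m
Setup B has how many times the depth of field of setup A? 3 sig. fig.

7.85

Setup A: H = 75²/(2.2×0.014) + 75 ≈ 182704.9 mm; DoF = Df − Dn = 18979.7 − 15725.4 ≈ 3254.3 mm.
Setup B: H = 135²/(11×0.018) + 135 ≈ 92180.5 mm; DoF = Df − Dn = 49414 − 23881 ≈ 25533 mm.
Ratio = 25533 / 3254.3 ≈ 7.85.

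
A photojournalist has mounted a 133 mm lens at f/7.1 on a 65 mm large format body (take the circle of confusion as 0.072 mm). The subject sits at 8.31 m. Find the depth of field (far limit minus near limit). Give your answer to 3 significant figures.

4.16 m

Hyperfocal distance H = f²/(N·c) + f = 133²/(7.1 × 0.072) + 133 = 17689/0.5112 + 133 ≈ 34735.9 mm ≈ 34.74 m.
Near limit Dn = s·(H − f)/(H + s − 2f) = 8310 × (34735.9 − 133) / (34735.9 + 8310 − 2 × 133) = 8310 × 34602.9 / 42779.9 ≈ 6721.6 mm.
Far limit Df = s·(H − f)/(H − s) = 8310 × (34735.9 − 133) / (34735.9 − 8310) = 8310 × 34602.9 / 26425.9 ≈ 10881.4 mm.
Depth of field = Df − Dn = 10881.4 − 6721.6 ≈ 4159.8 mm ≈ 4.16 m.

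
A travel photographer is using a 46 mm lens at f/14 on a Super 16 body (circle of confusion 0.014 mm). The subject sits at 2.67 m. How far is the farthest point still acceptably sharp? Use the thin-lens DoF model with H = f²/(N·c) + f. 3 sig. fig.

Hyperfocal distance H = f²/(N·c) + f = 46²/(14 × 0.014) + 46 = 2116/0.196 + 46 ≈ 10841.9 mm ≈ 10.84 m.
Far limit Df = s·(H − f)/(H − s) = 2670 × (10841.9 − 46) / (10841.9 − 2670) = 2670 × 10795.9 / 8171.9 ≈ 3527.3 mm ≈ 3.53 m.

3.53 m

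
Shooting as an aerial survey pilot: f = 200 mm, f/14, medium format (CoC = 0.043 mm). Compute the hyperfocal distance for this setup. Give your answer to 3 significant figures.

66.6 m

Hyperfocal distance H = f²/(N·c) + f = 200²/(14 × 0.043) + 200 = 40000/0.602 + 200 ≈ 66645.2 mm ≈ 66.6 m.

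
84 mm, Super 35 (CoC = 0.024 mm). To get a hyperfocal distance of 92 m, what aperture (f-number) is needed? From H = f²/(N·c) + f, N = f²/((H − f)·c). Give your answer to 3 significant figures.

f/3.20

Rearrange H = f²/(N·c) + f for N: N = f² / ((H − f)·c).
N = 84² / ((92000 − 84) × 0.024) = 7056 / 2206 ≈ 3.20.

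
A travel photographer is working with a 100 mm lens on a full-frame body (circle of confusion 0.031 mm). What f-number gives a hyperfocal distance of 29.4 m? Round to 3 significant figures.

f/11

Rearrange H = f²/(N·c) + f for N: N = f² / ((H − f)·c).
N = 100² / ((29400 − 100) × 0.031) = 10000 / 908.3 ≈ 11.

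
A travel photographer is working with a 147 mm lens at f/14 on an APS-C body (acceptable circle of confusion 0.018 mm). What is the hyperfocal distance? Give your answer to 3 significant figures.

Hyperfocal distance H = f²/(N·c) + f = 147²/(14 × 0.018) + 147 = 21609/0.252 + 147 ≈ 85897.0 mm ≈ 85.9 m.

85.9 m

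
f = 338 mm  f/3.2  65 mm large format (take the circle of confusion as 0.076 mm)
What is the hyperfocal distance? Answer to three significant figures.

470 m

Hyperfocal distance H = f²/(N·c) + f = 338²/(3.2 × 0.076) + 338 = 114244/0.2432 + 338 ≈ 470091.3 mm ≈ 470 m.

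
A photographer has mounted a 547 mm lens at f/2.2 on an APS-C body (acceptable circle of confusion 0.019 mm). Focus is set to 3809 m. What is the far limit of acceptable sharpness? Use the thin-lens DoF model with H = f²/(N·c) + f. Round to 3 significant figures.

8140 m

Hyperfocal distance H = f²/(N·c) + f = 547²/(2.2 × 0.019) + 547 = 299209/0.0418 + 547 ≈ 7158657.0 mm ≈ 7159 m.
Far limit Df = s·(H − f)/(H − s) = 3809000 × (7158657.0 − 547) / (7158657.0 − 3809000) = 3809000 × 7158110.0 / 3349657.0 ≈ 8139711 mm ≈ 8140 m.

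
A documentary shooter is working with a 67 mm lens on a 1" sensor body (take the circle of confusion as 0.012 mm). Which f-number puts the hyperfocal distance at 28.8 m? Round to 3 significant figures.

f/13

Rearrange H = f²/(N·c) + f for N: N = f² / ((H − f)·c).
N = 67² / ((28800 − 67) × 0.012) = 4489 / 344.8 ≈ 13.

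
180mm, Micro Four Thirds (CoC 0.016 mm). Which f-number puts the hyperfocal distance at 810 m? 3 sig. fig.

Rearrange H = f²/(N·c) + f for N: N = f² / ((H − f)·c).
N = 180² / ((810000 − 180) × 0.016) = 32400 / 12957 ≈ 2.50.

f/2.50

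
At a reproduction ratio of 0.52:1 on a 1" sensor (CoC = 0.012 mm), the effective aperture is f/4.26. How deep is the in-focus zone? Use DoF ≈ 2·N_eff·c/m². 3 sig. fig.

At magnification m, DoF ≈ 2·N_eff·c/m² = 2 × 4.26 × 0.012 / 0.52² = 0.1022 / 0.2704 ≈ 0.378 mm.

0.378 mm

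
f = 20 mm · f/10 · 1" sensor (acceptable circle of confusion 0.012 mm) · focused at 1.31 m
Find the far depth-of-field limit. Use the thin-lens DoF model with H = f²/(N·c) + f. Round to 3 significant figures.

2.14 m

Hyperfocal distance H = f²/(N·c) + f = 20²/(10 × 0.012) + 20 = 400/0.12 + 20 ≈ 3353.3 mm ≈ 3.353 m.
Far limit Df = s·(H − f)/(H − s) = 1310 × (3353.3 − 20) / (3353.3 − 1310) = 1310 × 3333.3 / 2043.3 ≈ 2137.0 mm ≈ 2.14 m.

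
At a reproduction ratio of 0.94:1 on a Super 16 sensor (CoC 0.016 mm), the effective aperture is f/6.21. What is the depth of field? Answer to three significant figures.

At magnification m, DoF ≈ 2·N_eff·c/m² = 2 × 6.21 × 0.016 / 0.94² = 0.1987 / 0.8836 ≈ 0.225 mm.

0.225 mm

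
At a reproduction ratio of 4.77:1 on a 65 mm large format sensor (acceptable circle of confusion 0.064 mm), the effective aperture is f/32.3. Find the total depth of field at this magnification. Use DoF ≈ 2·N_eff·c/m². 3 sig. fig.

At magnification m, DoF ≈ 2·N_eff·c/m² = 2 × 32.3 × 0.064 / 4.77² = 4.134 / 22.75 ≈ 0.182 mm.

0.182 mm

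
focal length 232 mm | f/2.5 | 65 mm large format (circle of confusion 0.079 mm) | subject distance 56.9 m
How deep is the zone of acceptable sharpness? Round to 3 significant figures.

24.7 m

Hyperfocal distance H = f²/(N·c) + f = 232²/(2.5 × 0.079) + 232 = 53824/0.1975 + 232 ≈ 272758.6 mm ≈ 272.8 m.
Near limit Dn = s·(H − f)/(H + s − 2f) = 56900 × (272758.6 − 232) / (272758.6 + 56900 − 2 × 232) = 56900 × 272526.6 / 329194.6 ≈ 47105 mm.
Far limit Df = s·(H − f)/(H − s) = 56900 × (272758.6 − 232) / (272758.6 − 56900) = 56900 × 272526.6 / 215858.6 ≈ 71838 mm.
Depth of field = Df − Dn = 71838 − 47105 ≈ 24733 mm ≈ 24.7 m.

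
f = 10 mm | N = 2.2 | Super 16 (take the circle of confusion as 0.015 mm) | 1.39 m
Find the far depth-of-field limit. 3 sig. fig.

Hyperfocal distance H = f²/(N·c) + f = 10²/(2.2 × 0.015) + 10 = 100/0.033 + 10 ≈ 3040.3 mm ≈ 3.040 m.
Far limit Df = s·(H − f)/(H − s) = 1390 × (3040.3 − 10) / (3040.3 − 1390) = 1390 × 3030.3 / 1650.3 ≈ 2552.3 mm ≈ 2.55 m.

2.55 m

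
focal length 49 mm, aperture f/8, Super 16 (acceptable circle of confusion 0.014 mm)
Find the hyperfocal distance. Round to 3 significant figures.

21.5 m

Hyperfocal distance H = f²/(N·c) + f = 49²/(8 × 0.014) + 49 = 2401/0.112 + 49 ≈ 21486.5 mm ≈ 21.5 m.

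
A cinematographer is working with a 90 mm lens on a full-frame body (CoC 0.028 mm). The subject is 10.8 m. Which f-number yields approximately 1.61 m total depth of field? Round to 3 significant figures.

f/2.00

Write h = H − f = f²/(N·c). The thin-lens limits are Dn = s·h/(h + (s−f)) and Df = s·h/(h − (s−f)), so DoF = Df − Dn = 2·s·(s−f)·h / (h² − (s−f)²).
That is a quadratic in h: DoF·h² − 2·s·(s−f)·h − DoF·(s−f)² = 0 ⇒ h = (s−f)·(s + √(s² + DoF²)) / DoF = 10710 × (10800 + √(10800² + 1610²)) / 1610 = 10710 × (10800 + 10919.3) / 1610 ≈ 144481 mm.
Then N = f²/(c·h) = 90² / (0.028 × 144481) = 8100 / 4045.5 ≈ 2.00.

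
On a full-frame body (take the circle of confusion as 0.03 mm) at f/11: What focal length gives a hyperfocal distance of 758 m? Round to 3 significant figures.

500 mm

From H = f²/(N·c) + f, with f ≪ H: f ≈ √(H·N·c) = √(758000 × 11 × 0.03) = √250140 ≈ 500.1 mm.
The +f correction barely moves this — solving exactly, f² + N·c·f − N·c·H = 0 ⇒ f = (−N·c + √((N·c)² + 4·N·c·H))/2 = (−0.33 + √1000560)/2 ≈ 499.98 mm, so f ≈ 500 mm.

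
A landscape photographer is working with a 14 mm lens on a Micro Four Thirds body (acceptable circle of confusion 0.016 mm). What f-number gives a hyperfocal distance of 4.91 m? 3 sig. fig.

Rearrange H = f²/(N·c) + f for N: N = f² / ((H − f)·c).
N = 14² / ((4910 − 14) × 0.016) = 196 / 78.34 ≈ 2.50.

f/2.50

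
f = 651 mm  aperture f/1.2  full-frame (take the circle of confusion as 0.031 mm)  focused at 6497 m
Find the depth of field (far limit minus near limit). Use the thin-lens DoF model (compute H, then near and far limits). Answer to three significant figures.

11000 m

Hyperfocal distance H = f²/(N·c) + f = 651²/(1.2 × 0.031) + 651 = 423801/0.0372 + 651 ≈ 11393151.0 mm ≈ 11393 m.
Near limit Dn = s·(H − f)/(H + s − 2f) = 6497000 × (11393151.0 − 651) / (11393151.0 + 6497000 − 2 × 651) = 6497000 × 11392500.0 / 17888849.0 ≈ 4137610 mm.
Far limit Df = s·(H − f)/(H − s) = 6497000 × (11393151.0 − 651) / (11393151.0 − 6497000) = 6497000 × 11392500.0 / 4896151.0 ≈ 15117400 mm.
Depth of field = Df − Dn = 15117400 − 4137610 ≈ 10979790 mm ≈ 11000 m.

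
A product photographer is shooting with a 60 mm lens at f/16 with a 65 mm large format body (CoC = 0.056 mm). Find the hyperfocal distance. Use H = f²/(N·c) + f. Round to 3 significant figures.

4.08 m

Hyperfocal distance H = f²/(N·c) + f = 60²/(16 × 0.056) + 60 = 3600/0.896 + 60 ≈ 4077.9 mm ≈ 4.08 m.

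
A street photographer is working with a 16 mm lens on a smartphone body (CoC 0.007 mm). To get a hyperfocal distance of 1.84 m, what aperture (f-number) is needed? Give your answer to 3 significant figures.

Rearrange H = f²/(N·c) + f for N: N = f² / ((H − f)·c).
N = 16² / ((1840 − 16) × 0.007) = 256 / 12.77 ≈ 20.1.

f/20.1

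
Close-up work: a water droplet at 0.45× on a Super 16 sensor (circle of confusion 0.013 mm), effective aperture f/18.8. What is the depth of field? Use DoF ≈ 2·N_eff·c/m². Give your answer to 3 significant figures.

At magnification m, DoF ≈ 2·N_eff·c/m² = 2 × 18.8 × 0.013 / 0.45² = 0.4888 / 0.2025 ≈ 2.41 mm.

2.41 mm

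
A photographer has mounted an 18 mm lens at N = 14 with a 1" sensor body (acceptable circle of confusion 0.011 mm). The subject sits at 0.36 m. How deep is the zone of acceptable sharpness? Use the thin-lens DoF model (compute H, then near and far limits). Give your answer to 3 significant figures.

120 mm

Hyperfocal distance H = f²/(N·c) + f = 18²/(14 × 0.011) + 18 = 324/0.154 + 18 ≈ 2121.9 mm ≈ 2.122 m.
Near limit Dn = s·(H − f)/(H + s − 2f) = 360 × (2121.9 − 18) / (2121.9 + 360 − 2 × 18) = 360 × 2103.9 / 2445.9 ≈ 309.66 mm.
Far limit Df = s·(H − f)/(H − s) = 360 × (2121.9 − 18) / (2121.9 − 360) = 360 × 2103.9 / 1761.9 ≈ 429.88 mm.
Depth of field = Df − Dn = 429.88 − 309.66 ≈ 120.22 mm.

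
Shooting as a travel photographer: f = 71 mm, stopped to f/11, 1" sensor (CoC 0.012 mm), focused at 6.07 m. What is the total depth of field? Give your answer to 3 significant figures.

1.96 m

Hyperfocal distance H = f²/(N·c) + f = 71²/(11 × 0.012) + 71 = 5041/0.132 + 71 ≈ 38260.4 mm ≈ 38.26 m.
Near limit Dn = s·(H − f)/(H + s − 2f) = 6070 × (38260.4 − 71) / (38260.4 + 6070 − 2 × 71) = 6070 × 38189.4 / 44188.4 ≈ 5245.9 mm.
Far limit Df = s·(H − f)/(H − s) = 6070 × (38260.4 − 71) / (38260.4 − 6070) = 6070 × 38189.4 / 32190.4 ≈ 7201.2 mm.
Depth of field = Df − Dn = 7201.2 − 5245.9 ≈ 1955.3 mm ≈ 1.96 m.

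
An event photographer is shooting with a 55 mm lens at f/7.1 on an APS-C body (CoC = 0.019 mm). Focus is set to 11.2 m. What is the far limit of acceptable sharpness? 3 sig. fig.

22.3 m

Hyperfocal distance H = f²/(N·c) + f = 55²/(7.1 × 0.019) + 55 = 3025/0.1349 + 55 ≈ 22479.0 mm ≈ 22.48 m.
Far limit Df = s·(H − f)/(H − s) = 11200 × (22479.0 − 55) / (22479.0 − 11200) = 11200 × 22424.0 / 11279.0 ≈ 22267 mm ≈ 22.3 m.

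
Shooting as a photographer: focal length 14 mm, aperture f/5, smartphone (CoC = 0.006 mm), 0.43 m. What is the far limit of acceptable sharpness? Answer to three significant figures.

459 mm

Hyperfocal distance H = f²/(N·c) + f = 14²/(5 × 0.006) + 14 = 196/0.03 + 14 ≈ 6547.3 mm ≈ 6.547 m.
Far limit Df = s·(H − f)/(H − s) = 430 × (6547.3 − 14) / (6547.3 − 430) = 430 × 6533.3 / 6117.3 ≈ 459.24 mm.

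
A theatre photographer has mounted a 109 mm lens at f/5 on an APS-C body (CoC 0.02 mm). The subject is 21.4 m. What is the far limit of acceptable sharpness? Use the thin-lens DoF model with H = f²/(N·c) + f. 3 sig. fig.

Hyperfocal distance H = f²/(N·c) + f = 109²/(5 × 0.02) + 109 = 11881/0.1 + 109 ≈ 118919.0 mm ≈ 118.9 m.
Far limit Df = s·(H − f)/(H − s) = 21400 × (118919.0 − 109) / (118919.0 − 21400) = 21400 × 118810.0 / 97519.0 ≈ 26072 mm ≈ 26.1 m.

26.1 m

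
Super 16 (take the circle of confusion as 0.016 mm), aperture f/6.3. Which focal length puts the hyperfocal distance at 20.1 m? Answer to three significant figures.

45.0 mm

From H = f²/(N·c) + f, with f ≪ H: f ≈ √(H·N·c) = √(20100 × 6.3 × 0.016) = √2026.1 ≈ 45.01 mm.
The +f correction barely moves this — solving exactly, f² + N·c·f − N·c·H = 0 ⇒ f = (−N·c + √((N·c)² + 4·N·c·H))/2 = (−0.1008 + √8104.3)/2 ≈ 44.962 mm, so f ≈ 45.0 mm.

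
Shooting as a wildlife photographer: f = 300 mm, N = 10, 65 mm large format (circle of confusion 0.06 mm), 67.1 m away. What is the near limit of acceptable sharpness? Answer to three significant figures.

46.4 m

Hyperfocal distance H = f²/(N·c) + f = 300²/(10 × 0.06) + 300 = 90000/0.6 + 300 ≈ 150300.0 mm ≈ 150.3 m.
Near limit Dn = s·(H − f)/(H + s − 2f) = 67100 × (150300.0 − 300) / (150300.0 + 67100 − 2 × 300) = 67100 × 150000.0 / 216800.0 ≈ 46425 mm ≈ 46.4 m.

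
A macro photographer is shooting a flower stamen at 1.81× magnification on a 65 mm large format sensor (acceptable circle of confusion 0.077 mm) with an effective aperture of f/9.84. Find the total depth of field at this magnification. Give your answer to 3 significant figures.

At magnification m, DoF ≈ 2·N_eff·c/m² = 2 × 9.84 × 0.077 / 1.81² = 1.515 / 3.276 ≈ 0.463 mm.

0.463 mm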